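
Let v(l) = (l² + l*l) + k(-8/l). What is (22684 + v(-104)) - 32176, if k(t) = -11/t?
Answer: 11997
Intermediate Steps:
v(l) = 2*l² + 11*l/8 (v(l) = (l² + l*l) - 11*(-l/8) = (l² + l²) - (-11)*l/8 = 2*l² + 11*l/8)
(22684 + v(-104)) - 32176 = (22684 + (⅛)*(-104)*(11 + 16*(-104))) - 32176 = (22684 + (⅛)*(-104)*(11 - 1664)) - 32176 = (22684 + (⅛)*(-104)*(-1653)) - 32176 = (22684 + 21489) - 32176 = 44173 - 32176 = 11997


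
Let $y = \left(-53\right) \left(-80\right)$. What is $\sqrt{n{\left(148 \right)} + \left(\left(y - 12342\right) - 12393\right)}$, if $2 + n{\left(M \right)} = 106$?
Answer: $i \sqrt{20391} \approx 142.8 i$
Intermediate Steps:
$y = 4240$
$n{\left(M \right)} = 104$ ($n{\left(M \right)} = -2 + 106 = 104$)
$\sqrt{n{\left(148 \right)} + \left(\left(y - 12342\right) - 12393\right)} = \sqrt{104 + \left(\left(4240 - 12342\right) - 12393\right)} = \sqrt{104 - 20495} = \sqrt{-20391} = i \sqrt{20391}$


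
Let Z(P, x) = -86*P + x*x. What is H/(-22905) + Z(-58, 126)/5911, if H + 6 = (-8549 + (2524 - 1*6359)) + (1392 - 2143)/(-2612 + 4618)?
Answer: 1105565622421/271595258730 ≈ 4.0706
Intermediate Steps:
H = -24855091/2006 (H = -6 + ((-8549 + (2524 - 1*6359)) + (1392 - 2143)/(-2612 + 4618)) = -6 + ((-8549 + (2524 - 6359)) - 751/2006) = -6 + ((-8549 - 3835) - 751*1/2006) = -6 + (-12384 - 751/2006) = -6 - 24843055/2006 = -24855091/2006 ≈ -12390.)
Z(P, x) = x² - 86*P (Z(P, x) = -86*P + x² = x² - 86*P)
H/(-22905) + Z(-58, 126)/5911 = -24855091/2006/(-22905) + (126² - 86*(-58))/5911 = -24855091/2006*(-1/22905) + (15876 + 4988)*(1/5911) = 24855091/45947430 + 20864*(1/5911) = 24855091/45947430 + 20864/5911 = 1105565622421/271595258730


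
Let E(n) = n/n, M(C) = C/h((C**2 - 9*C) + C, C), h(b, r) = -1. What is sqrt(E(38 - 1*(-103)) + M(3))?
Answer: I*sqrt(2) ≈ 1.4142*I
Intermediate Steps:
M(C) = -C (M(C) = C/(-1) = C*(-1) = -C)
E(n) = 1
sqrt(E(38 - 1*(-103)) + M(3)) = sqrt(1 - 1*3) = sqrt(1 - 3) = sqrt(-2) = I*sqrt(2)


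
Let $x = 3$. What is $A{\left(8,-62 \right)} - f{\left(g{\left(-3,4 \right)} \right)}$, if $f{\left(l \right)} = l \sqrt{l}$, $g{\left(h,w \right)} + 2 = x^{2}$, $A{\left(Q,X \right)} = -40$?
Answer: $-40 - 7 \sqrt{7} \approx -58.52$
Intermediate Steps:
$g{\left(h,w \right)} = 7$ ($g{\left(h,w \right)} = -2 + 3^{2} = -2 + 9 = 7$)
$f{\left(l \right)} = l^{\frac{3}{2}}$
$A{\left(8,-62 \right)} - f{\left(g{\left(-3,4 \right)} \right)} = -40 - 7^{\frac{3}{2}} = -40 - 7 \sqrt{7}$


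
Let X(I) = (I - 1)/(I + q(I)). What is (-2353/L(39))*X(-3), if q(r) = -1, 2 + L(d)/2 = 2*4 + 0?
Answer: -2353/12 ≈ -196.08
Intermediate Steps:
L(d) = 12 (L(d) = -4 + 2*(2*4 + 0) = -4 + 2*(8 + 0) = -4 + 2*8 = -4 + 16 = 12)
X(I) = 1 (X(I) = (I - 1)/(I - 1) = (-1 + I)/(-1 + I) = 1)
(-2353/L(39))*X(-3) = -2353/12*1 = -2353/12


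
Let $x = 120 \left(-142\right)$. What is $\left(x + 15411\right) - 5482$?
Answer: $-7111$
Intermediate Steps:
$x = -17040$
$\left(x + 15411\right) - 5482 = \left(-17040 + 15411\right) - 5482 = -1629 - 5482 = -7111$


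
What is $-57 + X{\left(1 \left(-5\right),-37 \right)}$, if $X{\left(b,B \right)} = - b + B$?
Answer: $-89$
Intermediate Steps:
$X{\left(b,B \right)} = B - b$
$-57 + X{\left(1 \left(-5\right),-37 \right)} = -57 - \left(37 + 1 \left(-5\right)\right) = -57 - 32 = -89$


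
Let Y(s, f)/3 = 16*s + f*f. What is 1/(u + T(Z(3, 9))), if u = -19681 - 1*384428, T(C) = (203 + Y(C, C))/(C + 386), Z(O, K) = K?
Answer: -395/159622177 ≈ -2.4746e-6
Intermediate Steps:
Y(s, f) = 3*f² + 48*s (Y(s, f) = 3*(16*s + f*f) = 3*(16*s + f²) = 3*(f² + 16*s) = 3*f² + 48*s)
T(C) = (203 + 3*C² + 48*C)/(386 + C) (T(C) = (203 + (3*C² + 48*C))/(C + 386) = (203 + 3*C² + 48*C)/(386 + C))
u = -404109 (u = -19681 - 384428 = -404109)
1/(u + T(Z(3, 9))) = 1/(-404109 + (203 + 3*9² + 48*9)/(386 + 9)) = 1/(-404109 + (203 + 3*81 + 432)/395) = 1/(-404109 + (203 + 243 + 432)/395) = 1/(-404109 + (1/395)*878) = 1/(-404109 + 878/395) = 1/(-159622177/395) = -395/159622177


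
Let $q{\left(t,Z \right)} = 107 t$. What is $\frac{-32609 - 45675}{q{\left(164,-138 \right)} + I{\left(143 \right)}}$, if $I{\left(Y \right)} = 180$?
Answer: $- \frac{19571}{4432} \approx -4.4158$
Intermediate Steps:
$\frac{-32609 - 45675}{q{\left(164,-138 \right)} + I{\left(143 \right)}} = \frac{-32609 - 45675}{107 \cdot 164 + 180} = - \frac{78284}{17548 + 180} = - \frac{78284}{17728} = \left(-78284\right) \frac{1}{17728} = - \frac{19571}{4432}$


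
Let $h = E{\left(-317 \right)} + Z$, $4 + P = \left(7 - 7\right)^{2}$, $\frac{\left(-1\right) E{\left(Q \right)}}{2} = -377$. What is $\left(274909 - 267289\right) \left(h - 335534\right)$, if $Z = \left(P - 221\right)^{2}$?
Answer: $-2165261100$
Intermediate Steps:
$E{\left(Q \right)} = 754$ ($E{\left(Q \right)} = \left(-2\right) \left(-377\right) = 754$)
$P = -4$ ($P = -4 + \left(7 - 7\right)^{2} = -4 + 0^{2} = -4 + 0 = -4$)
$Z = 50625$ ($Z = \left(-4 - 221\right)^{2} = \left(-225\right)^{2} = 50625$)
$h = 51379$ ($h = 754 + 50625 = 51379$)
$\left(274909 - 267289\right) \left(h - 335534\right) = \left(274909 - 267289\right) \left(51379 - 335534\right) = 7620 \left(-284155\right) = -2165261100$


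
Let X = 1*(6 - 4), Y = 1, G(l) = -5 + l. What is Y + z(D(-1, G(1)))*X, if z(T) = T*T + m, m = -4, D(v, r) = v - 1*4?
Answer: 43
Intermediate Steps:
D(v, r) = -4 + v (D(v, r) = v - 4 = -4 + v)
z(T) = -4 + T² (z(T) = T*T - 4 = T² - 4 = -4 + T²)
X = 2 (X = 1*2 = 2)
Y + z(D(-1, G(1)))*X = 1 + (-4 + (-4 - 1)²)*2 = 1 + (-4 + (-5)²)*2 = 1 + (-4 + 25)*2 = 1 + 21*2 = 1 + 42 = 43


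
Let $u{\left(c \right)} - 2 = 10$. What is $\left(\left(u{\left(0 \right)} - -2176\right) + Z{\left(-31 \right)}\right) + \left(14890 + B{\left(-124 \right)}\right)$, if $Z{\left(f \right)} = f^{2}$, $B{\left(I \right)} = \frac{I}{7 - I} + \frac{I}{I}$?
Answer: $\frac{2363116}{131} \approx 18039.0$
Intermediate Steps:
$u{\left(c \right)} = 12$ ($u{\left(c \right)} = 2 + 10 = 12$)
$B{\left(I \right)} = 1 + \frac{I}{7 - I}$ ($B{\left(I \right)} = \frac{I}{7 - I} + 1 = 1 + \frac{I}{7 - I}$)
$\left(\left(u{\left(0 \right)} - -2176\right) + Z{\left(-31 \right)}\right) + \left(14890 + B{\left(-124 \right)}\right) = \left(\left(12 - -2176\right) + \left(-31\right)^{2}\right) + \left(14890 - \frac{7}{-7 - 124}\right) = \left(\left(12 + 2176\right) + 961\right) + \left(14890 - \frac{7}{-131}\right) = \left(2188 + 961\right) + \left(14890 - - \frac{7}{131}\right) = 3149 + \left(14890 + \frac{7}{131}\right) = 3149 + \frac{1950597}{131} = \frac{2363116}{131}$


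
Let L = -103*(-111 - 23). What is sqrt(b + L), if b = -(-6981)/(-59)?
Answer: sqrt(47632883)/59 ≈ 116.98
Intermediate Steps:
b = -6981/59 (b = -(-6981)*(-1)/59 = -39*179/59 = -6981/59 ≈ -118.32)
L = 13802 (L = -103*(-134) = 13802)
sqrt(b + L) = sqrt(-6981/59 + 13802) = sqrt(807337/59) = sqrt(47632883)/59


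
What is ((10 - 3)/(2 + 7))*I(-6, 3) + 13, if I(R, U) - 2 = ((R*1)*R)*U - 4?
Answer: 859/9 ≈ 95.444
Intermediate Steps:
I(R, U) = -2 + U*R**2 (I(R, U) = 2 + (((R*1)*R)*U - 4) = 2 + ((R*R)*U - 4) = 2 + (R**2*U - 4) = 2 + (U*R**2 - 4) = 2 + (-4 + U*R**2) = -2 + U*R**2)
((10 - 3)/(2 + 7))*I(-6, 3) + 13 = ((10 - 3)/(2 + 7))*(-2 + 3*(-6)**2) + 13 = (7/9)*(-2 + 3*36) + 13 = (7*(1/9))*(-2 + 108) + 13 = (7/9)*106 + 13 = 742/9 + 13 = 859/9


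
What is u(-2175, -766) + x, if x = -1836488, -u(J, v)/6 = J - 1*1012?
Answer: -1817366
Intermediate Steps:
u(J, v) = 6072 - 6*J (u(J, v) = -6*(J - 1*1012) = -6*(J - 1012) = -6*(-1012 + J) = 6072 - 6*J)
u(-2175, -766) + x = (6072 - 6*(-2175)) - 1836488 = (6072 + 13050) - 1836488 = 19122 - 1836488 = -1817366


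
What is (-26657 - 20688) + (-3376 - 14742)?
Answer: -65463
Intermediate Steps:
(-26657 - 20688) + (-3376 - 14742) = -47345 - 18118 = -65463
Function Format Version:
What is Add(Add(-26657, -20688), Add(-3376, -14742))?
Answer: -65463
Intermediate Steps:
Add(Add(-26657, -20688), Add(-3376, -14742)) = Add(-47345, -18118) = -65463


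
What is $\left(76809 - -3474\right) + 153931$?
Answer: $234214$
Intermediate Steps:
$\left(76809 - -3474\right) + 153931 = \left(76809 + 3474\right) + 153931 = 80283 + 153931 = 234214$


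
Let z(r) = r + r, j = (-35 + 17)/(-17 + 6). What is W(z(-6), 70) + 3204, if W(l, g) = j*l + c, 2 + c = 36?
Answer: 35402/11 ≈ 3218.4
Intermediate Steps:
c = 34 (c = -2 + 36 = 34)
j = 18/11 (j = -18/(-11) = -18*(-1/11) = 18/11 ≈ 1.6364)
z(r) = 2*r
W(l, g) = 34 + 18*l/11 (W(l, g) = 18*l/11 + 34 = 34 + 18*l/11)
W(z(-6), 70) + 3204 = (34 + 18*(2*(-6))/11) + 3204 = (34 + (18/11)*(-12)) + 3204 = (34 - 216/11) + 3204 = 158/11 + 3204 = 35402/11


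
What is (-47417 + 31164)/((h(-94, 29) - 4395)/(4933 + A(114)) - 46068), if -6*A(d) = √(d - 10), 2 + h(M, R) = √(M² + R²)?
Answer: 16253*(14799 - √26)/(3*(227257841 - √9677 - 15356*√26)) ≈ 0.35280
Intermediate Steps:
h(M, R) = -2 + √(M² + R²)
A(d) = -√(-10 + d)/6 (A(d) = -√(d - 10)/6 = -√(-10 + d)/6)
(-47417 + 31164)/((h(-94, 29) - 4395)/(4933 + A(114)) - 46068) = (-47417 + 31164)/(((-2 + √((-94)² + 29²)) - 4395)/(4933 - √(-10 + 114)/6) - 46068) = -16253/(((-2 + √(8836 + 841)) - 4395)/(4933 - √26/3) - 46068) = -16253/(((-2 + √9677) - 4395)/(4933 - √26/3) - 46068) = -16253/((-4397 + √9677)/(4933 - √26/3) - 46068) = -16253/(-46068 + (-4397 + √9677)/(4933 - √26/3))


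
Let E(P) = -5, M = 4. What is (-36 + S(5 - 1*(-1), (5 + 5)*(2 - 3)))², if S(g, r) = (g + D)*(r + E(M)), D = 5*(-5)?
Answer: 62001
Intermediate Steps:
D = -25
S(g, r) = (-25 + g)*(-5 + r) (S(g, r) = (g - 25)*(r - 5) = (-25 + g)*(-5 + r))
(-36 + S(5 - 1*(-1), (5 + 5)*(2 - 3)))² = (-36 + (125 - 25*(5 + 5)*(2 - 3) - 5*(5 - 1*(-1)) + (5 - 1*(-1))*((5 + 5)*(2 - 3))))² = (-36 + (125 - 250*(-1) - 5*(5 + 1) + (5 + 1)*(10*(-1))))² = (-36 + (125 - 25*(-10) - 5*6 + 6*(-10)))² = (-36 + (125 + 250 - 30 - 60))² = (-36 + 285)² = 249² = 62001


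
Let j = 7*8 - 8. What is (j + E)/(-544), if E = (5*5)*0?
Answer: -3/34 ≈ -0.088235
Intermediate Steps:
E = 0 (E = 25*0 = 0)
j = 48 (j = 56 - 8 = 48)
(j + E)/(-544) = (48 + 0)/(-544) = 48*(-1/544) = -3/34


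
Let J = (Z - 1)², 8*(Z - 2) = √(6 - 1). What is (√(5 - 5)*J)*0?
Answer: 0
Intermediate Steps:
Z = 2 + √5/8 (Z = 2 + √(6 - 1)/8 = 2 + √5/8 ≈ 2.2795)
J = (1 + √5/8)² (J = ((2 + √5/8) - 1)² = (1 + √5/8)² ≈ 1.6371)
(√(5 - 5)*J)*0 = (√(5 - 5)*((8 + √5)²/64))*0 = (√0*((8 + √5)²/64))*0 = (0*((8 + √5)²/64))*0 = 0*0 = 0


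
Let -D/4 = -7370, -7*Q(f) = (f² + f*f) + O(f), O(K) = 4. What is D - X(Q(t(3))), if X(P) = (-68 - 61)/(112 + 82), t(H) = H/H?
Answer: 5719249/194 ≈ 29481.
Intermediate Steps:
t(H) = 1
Q(f) = -4/7 - 2*f²/7 (Q(f) = -((f² + f*f) + 4)/7 = -((f² + f²) + 4)/7 = -(2*f² + 4)/7 = -(4 + 2*f²)/7 = -4/7 - 2*f²/7)
D = 29480 (D = -4*(-7370) = 29480)
X(P) = -129/194
D - X(Q(t(3))) = 29480 - 1*(-129/194) = 29480 + 129/194 = 5719249/194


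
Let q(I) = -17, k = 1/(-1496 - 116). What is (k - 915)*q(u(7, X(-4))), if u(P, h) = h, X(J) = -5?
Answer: 25074677/1612 ≈ 15555.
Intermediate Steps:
k = -1/1612 (k = 1/(-1612) = -1/1612 ≈ -0.00062035)
(k - 915)*q(u(7, X(-4))) = (-1/1612 - 915)*(-17) = -1474981/1612*(-17) = 25074677/1612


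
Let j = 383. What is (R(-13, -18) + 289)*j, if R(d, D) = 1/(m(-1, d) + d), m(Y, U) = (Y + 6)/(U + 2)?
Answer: 16377463/148 ≈ 1.1066e+5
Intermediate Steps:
m(Y, U) = (6 + Y)/(2 + U)
R(d, D) = 1/(d + 5/(2 + d)) (R(d, D) = 1/((6 - 1)/(2 + d) + d) = 1/(5/(2 + d) + d) = 1/(d + 5/(2 + d)))
(R(-13, -18) + 289)*j = ((2 - 13)/(5 - 13*(2 - 13)) + 289)*383 = (-11/(5 - 13*(-11)) + 289)*383 = (-11/(5 + 143) + 289)*383 = (-11/148 + 289)*383 = (42761/148)*383 = 16377463/148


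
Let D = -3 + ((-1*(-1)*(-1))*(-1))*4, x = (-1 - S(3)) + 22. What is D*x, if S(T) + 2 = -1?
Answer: 24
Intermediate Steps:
S(T) = -3 (S(T) = -2 - 1 = -3)
x = 24 (x = (-1 - 1*(-3)) + 22 = (-1 + 3) + 22 = 2 + 22 = 24)
D = 1 (D = -3 + ((1*(-1))*(-1))*4 = -3 - 1*(-1)*4 = -3 + 1*4 = -3 + 4 = 1)
D*x = 1*24 = 24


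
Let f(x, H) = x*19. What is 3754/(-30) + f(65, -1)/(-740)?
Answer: -281501/2220 ≈ -126.80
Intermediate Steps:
f(x, H) = 19*x
3754/(-30) + f(65, -1)/(-740) = 3754/(-30) + (19*65)/(-740) = 3754*(-1/30) + 1235*(-1/740) = -1877/15 - 247/148 = -281501/2220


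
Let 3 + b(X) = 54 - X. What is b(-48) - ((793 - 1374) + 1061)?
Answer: -381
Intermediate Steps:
b(X) = 51 - X (b(X) = -3 + (54 - X) = 51 - X)
b(-48) - ((793 - 1374) + 1061) = (51 - 1*(-48)) - ((793 - 1374) + 1061) = (51 + 48) - (-581 + 1061) = 99 - 1*480 = 99 - 480 = -381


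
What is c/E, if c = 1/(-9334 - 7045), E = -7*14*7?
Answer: 1/11235994 ≈ 8.9000e-8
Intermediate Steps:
E = -686 (E = -98*7 = -686)
c = -1/16379 (c = 1/(-16379) = -1/16379 ≈ -6.1054e-5)
c/E = -1/16379/(-686) = -1/16379*(-1/686) = 1/11235994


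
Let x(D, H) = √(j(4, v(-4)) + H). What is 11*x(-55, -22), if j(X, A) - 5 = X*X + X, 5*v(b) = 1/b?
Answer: 11*√3 ≈ 19.053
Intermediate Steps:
v(b) = 1/(5*b)
j(X, A) = 5 + X + X² (j(X, A) = 5 + (X*X + X) = 5 + (X² + X) = 5 + (X + X²) = 5 + X + X²)
x(D, H) = √(25 + H) (x(D, H) = √((5 + 4 + 4²) + H) = √((5 + 4 + 16) + H) = √(25 + H))
11*x(-55, -22) = 11*√(25 - 22) = 11*√3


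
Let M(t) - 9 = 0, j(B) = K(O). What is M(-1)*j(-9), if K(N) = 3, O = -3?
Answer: 27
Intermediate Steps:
j(B) = 3
M(t) = 9 (M(t) = 9 + 0 = 9)
M(-1)*j(-9) = 9*3 = 27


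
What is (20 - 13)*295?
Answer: 2065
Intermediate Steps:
(20 - 13)*295 = 7*295 = 2065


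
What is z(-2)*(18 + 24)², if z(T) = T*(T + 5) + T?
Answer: -14112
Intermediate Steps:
z(T) = T + T*(5 + T) (z(T) = T*(5 + T) + T = T + T*(5 + T))
z(-2)*(18 + 24)² = (-2*(6 - 2))*(18 + 24)² = -2*4*42² = -8*1764 = -14112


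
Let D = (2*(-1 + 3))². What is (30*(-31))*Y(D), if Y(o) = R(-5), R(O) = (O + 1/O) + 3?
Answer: 2046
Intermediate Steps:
D = 16 (D = (2*2)² = 4² = 16)
R(O) = 3 + O + 1/O
Y(o) = -11/5 (Y(o) = 3 - 5 + 1/(-5) = 3 - 5 - ⅕ = -11/5)
(30*(-31))*Y(D) = (30*(-31))*(-11/5) = -930*(-11/5) = 2046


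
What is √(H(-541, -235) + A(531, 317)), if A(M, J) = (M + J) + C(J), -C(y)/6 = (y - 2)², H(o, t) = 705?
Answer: I*√593797 ≈ 770.58*I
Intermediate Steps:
C(y) = -6*(-2 + y)² (C(y) = -6*(y - 2)² = -6*(-2 + y)²)
A(M, J) = J + M - 6*(-2 + J)² (A(M, J) = (M + J) - 6*(-2 + J)² = (J + M) - 6*(-2 + J)² = J + M - 6*(-2 + J)²)
√(H(-541, -235) + A(531, 317)) = √(705 + (317 + 531 - 6*(-2 + 317)²)) = √(705 + (317 + 531 - 6*315²)) = √(705 + (317 + 531 - 6*99225)) = √(705 + (317 + 531 - 595350)) = √(705 - 594502) = √(-593797) = I*√593797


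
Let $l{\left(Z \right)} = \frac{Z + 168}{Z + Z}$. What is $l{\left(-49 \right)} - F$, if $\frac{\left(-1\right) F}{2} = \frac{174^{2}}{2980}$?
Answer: $\frac{199267}{10430} \approx 19.105$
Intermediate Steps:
$F = - \frac{15138}{745}$ ($F = - 2 \frac{174^{2}}{2980} = - 2 \cdot 30276 \cdot \frac{1}{2980} = \left(-2\right) \frac{7569}{745} = - \frac{15138}{745} \approx -20.319$)
$l{\left(Z \right)} = \frac{168 + Z}{2 Z}$
$l{\left(-49 \right)} - F = \frac{168 - 49}{2 \left(-49\right)} - - \frac{15138}{745} = \frac{1}{2} \left(- \frac{1}{49}\right) 119 + \frac{15138}{745} = - \frac{17}{14} + \frac{15138}{745} = \frac{199267}{10430}$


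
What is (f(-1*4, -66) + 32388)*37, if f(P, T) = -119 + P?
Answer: 1193805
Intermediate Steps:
(f(-1*4, -66) + 32388)*37 = ((-119 - 1*4) + 32388)*37 = ((-119 - 4) + 32388)*37 = (-123 + 32388)*37 = 32265*37 = 1193805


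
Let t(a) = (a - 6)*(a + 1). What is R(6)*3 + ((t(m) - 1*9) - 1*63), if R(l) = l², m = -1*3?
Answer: 54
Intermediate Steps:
m = -3
t(a) = (1 + a)*(-6 + a) (t(a) = (-6 + a)*(1 + a) = (1 + a)*(-6 + a))
R(6)*3 + ((t(m) - 1*9) - 1*63) = 6²*3 + (((-6 + (-3)² - 5*(-3)) - 1*9) - 1*63) = 36*3 + (((-6 + 9 + 15) - 9) - 63) = 108 + ((18 - 9) - 63) = 108 + (9 - 63) = 108 - 54 = 54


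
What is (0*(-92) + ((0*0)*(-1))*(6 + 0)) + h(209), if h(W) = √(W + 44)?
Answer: √253 ≈ 15.906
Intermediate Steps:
h(W) = √(44 + W)
(0*(-92) + ((0*0)*(-1))*(6 + 0)) + h(209) = (0*(-92) + ((0*0)*(-1))*(6 + 0)) + √(44 + 209) = (0 + (0*(-1))*6) + √253 = (0 + 0*6) + √253 = (0 + 0) + √253 = 0 + √253 = √253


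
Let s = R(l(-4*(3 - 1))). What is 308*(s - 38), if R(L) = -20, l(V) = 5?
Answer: -17864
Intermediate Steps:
s = -20
308*(s - 38) = 308*(-20 - 38) = 308*(-58) = -17864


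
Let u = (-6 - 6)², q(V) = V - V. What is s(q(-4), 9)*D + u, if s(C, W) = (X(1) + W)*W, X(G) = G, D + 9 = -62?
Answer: -6246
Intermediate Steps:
D = -71 (D = -9 - 62 = -71)
q(V) = 0
s(C, W) = W*(1 + W) (s(C, W) = (1 + W)*W = W*(1 + W))
u = 144 (u = (-12)² = 144)
s(q(-4), 9)*D + u = (9*(1 + 9))*(-71) + 144 = (9*10)*(-71) + 144 = 90*(-71) + 144 = -6390 + 144 = -6246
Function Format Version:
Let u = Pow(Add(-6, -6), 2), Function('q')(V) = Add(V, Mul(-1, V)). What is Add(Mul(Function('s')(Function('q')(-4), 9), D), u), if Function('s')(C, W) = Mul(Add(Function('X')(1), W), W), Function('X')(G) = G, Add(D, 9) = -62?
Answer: -6246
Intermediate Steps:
D = -71 (D = Add(-9, -62) = -71)
Function('q')(V) = 0
Function('s')(C, W) = Mul(W, Add(1, W)) (Function('s')(C, W) = Mul(Add(1, W), W) = Mul(W, Add(1, W)))
u = 144 (u = Pow(-12, 2) = 144)
Add(Mul(Function('s')(Function('q')(-4), 9), D), u) = Add(Mul(Mul(9, Add(1, 9)), -71), 144) = Add(Mul(Mul(9, 10), -71), 144) = Add(Mul(90, -71), 144) = Add(-6390, 144) = -6246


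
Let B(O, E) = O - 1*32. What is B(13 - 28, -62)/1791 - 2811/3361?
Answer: -5192468/6019551 ≈ -0.86260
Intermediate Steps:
B(O, E) = -32 + O (B(O, E) = O - 32 = -32 + O)
B(13 - 28, -62)/1791 - 2811/3361 = (-32 + (13 - 28))/1791 - 2811/3361 = (-32 - 15)*(1/1791) - 2811*1/3361 = -47*1/1791 - 2811/3361 = -47/1791 - 2811/3361 = -5192468/6019551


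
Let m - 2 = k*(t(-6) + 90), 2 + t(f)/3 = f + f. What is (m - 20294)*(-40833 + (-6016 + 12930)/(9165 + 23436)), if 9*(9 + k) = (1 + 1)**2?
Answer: 82677531067652/97803 ≈ 8.4535e+8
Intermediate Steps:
t(f) = -6 + 6*f (t(f) = -6 + 3*(f + f) = -6 + 3*(2*f) = -6 + 6*f)
k = -77/9 (k = -9 + (1 + 1)**2/9 = -9 + (1/9)*2**2 = -9 + (1/9)*4 = -9 + 4/9 = -77/9 ≈ -8.5556)
m = -1226/3 (m = 2 - 77*((-6 + 6*(-6)) + 90)/9 = 2 - 77*((-6 - 36) + 90)/9 = 2 - 77*(-42 + 90)/9 = 2 - 77/9*48 = 2 - 1232/3 = -1226/3 ≈ -408.67)
(m - 20294)*(-40833 + (-6016 + 12930)/(9165 + 23436)) = (-1226/3 - 20294)*(-40833 + (-6016 + 12930)/(9165 + 23436)) = -62108*(-40833 + 6914/32601)/3 = -62108/3*(-1331189719/32601) = 82677531067652/97803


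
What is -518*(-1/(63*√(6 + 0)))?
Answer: 37*√6/27 ≈ 3.3567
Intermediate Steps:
-518*(-1/(63*√(6 + 0))) = -518*(-√6/378) = -(-37)*√6/27 = 37*√6/27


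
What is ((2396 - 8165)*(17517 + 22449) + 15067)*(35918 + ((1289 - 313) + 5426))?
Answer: -9756824665840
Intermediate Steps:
((2396 - 8165)*(17517 + 22449) + 15067)*(35918 + ((1289 - 313) + 5426)) = (-5769*39966 + 15067)*(35918 + (976 + 5426)) = (-230563854 + 15067)*(35918 + 6402) = -230548787*42320 = -9756824665840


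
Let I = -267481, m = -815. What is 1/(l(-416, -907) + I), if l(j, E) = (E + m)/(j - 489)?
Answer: -905/242068583 ≈ -3.7386e-6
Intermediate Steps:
l(j, E) = (-815 + E)/(-489 + j) (l(j, E) = (E - 815)/(j - 489) = (-815 + E)/(-489 + j))
1/(l(-416, -907) + I) = 1/((-815 - 907)/(-489 - 416) - 267481) = 1/(-1722/(-905) - 267481) = 1/(-1/905*(-1722) - 267481) = 1/(1722/905 - 267481) = 1/(-242068583/905) = -905/242068583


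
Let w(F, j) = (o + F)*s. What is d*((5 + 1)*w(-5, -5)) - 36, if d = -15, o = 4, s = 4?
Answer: 324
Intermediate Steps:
w(F, j) = 16 + 4*F (w(F, j) = (4 + F)*4 = 16 + 4*F)
d*((5 + 1)*w(-5, -5)) - 36 = -15*(5 + 1)*(16 + 4*(-5)) - 36 = -90*(16 - 20) - 36 = -90*(-4) - 36 = -15*(-24) - 36 = 360 - 36 = 324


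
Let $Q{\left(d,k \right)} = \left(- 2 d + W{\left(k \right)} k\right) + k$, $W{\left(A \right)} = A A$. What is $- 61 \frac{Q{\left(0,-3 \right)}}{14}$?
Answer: $\frac{915}{7} \approx 130.71$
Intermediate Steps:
$W{\left(A \right)} = A^{2}$
$Q{\left(d,k \right)} = k + k^{3} - 2 d$ ($Q{\left(d,k \right)} = \left(- 2 d + k^{2} k\right) + k = \left(- 2 d + k^{3}\right) + k = \left(k^{3} - 2 d\right) + k = k + k^{3} - 2 d$)
$- 61 \frac{Q{\left(0,-3 \right)}}{14} = - 61 \frac{-3 + \left(-3\right)^{3} - 0}{14} = - 61 \left(-3 - 27 + 0\right) \frac{1}{14} = - 61 \left(\left(-30\right) \frac{1}{14}\right) = \left(-61\right) \left(- \frac{15}{7}\right) = \frac{915}{7}$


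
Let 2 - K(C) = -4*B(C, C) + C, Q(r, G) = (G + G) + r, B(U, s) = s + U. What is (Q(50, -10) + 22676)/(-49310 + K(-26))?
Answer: -11353/24745 ≈ -0.45880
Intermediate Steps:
B(U, s) = U + s
Q(r, G) = r + 2*G (Q(r, G) = 2*G + r = r + 2*G)
K(C) = 2 + 7*C (K(C) = 2 - (-4*(C + C) + C) = 2 - (-8*C + C) = 2 - (-7)*C = 2 + 7*C)
(Q(50, -10) + 22676)/(-49310 + K(-26)) = ((50 + 2*(-10)) + 22676)/(-49310 + (2 + 7*(-26))) = ((50 - 20) + 22676)/(-49310 + (2 - 182)) = (30 + 22676)/(-49310 - 180) = 22706/(-49490) = 22706*(-1/49490) = -11353/24745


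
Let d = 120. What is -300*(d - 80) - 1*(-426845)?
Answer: 414845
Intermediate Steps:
-300*(d - 80) - 1*(-426845) = -300*(120 - 80) - 1*(-426845) = -300*40 + 426845 = -12000 + 426845 = 414845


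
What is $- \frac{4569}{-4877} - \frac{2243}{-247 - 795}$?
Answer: $\frac{15700009}{5081834} \approx 3.0894$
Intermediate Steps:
$- \frac{4569}{-4877} - \frac{2243}{-247 - 795} = \left(-4569\right) \left(- \frac{1}{4877}\right) - \frac{2243}{-1042} = \frac{4569}{4877} - - \frac{2243}{1042} = \frac{4569}{4877} + \frac{2243}{1042} = \frac{15700009}{5081834}$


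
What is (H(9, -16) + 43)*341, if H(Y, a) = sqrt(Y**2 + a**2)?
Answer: 14663 + 341*sqrt(337) ≈ 20923.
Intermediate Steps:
(H(9, -16) + 43)*341 = (sqrt(9**2 + (-16)**2) + 43)*341 = (sqrt(81 + 256) + 43)*341 = (sqrt(337) + 43)*341 = (43 + sqrt(337))*341 = 14663 + 341*sqrt(337)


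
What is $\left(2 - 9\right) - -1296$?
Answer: $1289$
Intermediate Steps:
$\left(2 - 9\right) - -1296 = -7 + 1296 = 1289$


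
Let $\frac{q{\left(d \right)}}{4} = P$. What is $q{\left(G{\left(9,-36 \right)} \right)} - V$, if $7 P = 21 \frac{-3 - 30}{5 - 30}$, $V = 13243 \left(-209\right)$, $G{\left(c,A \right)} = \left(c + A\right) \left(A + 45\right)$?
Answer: $\frac{69195071}{25} \approx 2.7678 \cdot 10^{6}$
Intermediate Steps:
$G{\left(c,A \right)} = \left(45 + A\right) \left(A + c\right)$ ($G{\left(c,A \right)} = \left(A + c\right) \left(45 + A\right) = \left(45 + A\right) \left(A + c\right)$)
$V = -2767787$
$P = \frac{99}{25}$ ($P = \frac{21 \frac{-3 - 30}{5 - 30}}{7} = \frac{21 \left(- \frac{33}{-25}\right)}{7} = \frac{21 \left(\left(-33\right) \left(- \frac{1}{25}\right)\right)}{7} = \frac{21 \cdot \frac{33}{25}}{7} = \frac{1}{7} \cdot \frac{693}{25} = \frac{99}{25} \approx 3.96$)
$q{\left(d \right)} = \frac{396}{25}$ ($q{\left(d \right)} = 4 \cdot \frac{99}{25} = \frac{396}{25}$)
$q{\left(G{\left(9,-36 \right)} \right)} - V = \frac{396}{25} - -2767787 = \frac{396}{25} + 2767787 = \frac{69195071}{25}$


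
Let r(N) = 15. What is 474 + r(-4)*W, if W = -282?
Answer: -3756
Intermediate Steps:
474 + r(-4)*W = 474 + 15*(-282) = 474 - 4230 = -3756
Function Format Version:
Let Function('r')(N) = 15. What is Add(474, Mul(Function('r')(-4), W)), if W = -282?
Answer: -3756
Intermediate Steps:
Add(474, Mul(Function('r')(-4), W)) = Add(474, Mul(15, -282)) = Add(474, -4230) = -3756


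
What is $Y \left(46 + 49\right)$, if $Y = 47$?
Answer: $4465$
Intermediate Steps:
$Y \left(46 + 49\right) = 47 \left(46 + 49\right) = 47 \cdot 95 = 4465$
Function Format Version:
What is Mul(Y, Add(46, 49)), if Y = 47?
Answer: 4465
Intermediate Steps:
Mul(Y, Add(46, 49)) = Mul(47, Add(46, 49)) = Mul(47, 95) = 4465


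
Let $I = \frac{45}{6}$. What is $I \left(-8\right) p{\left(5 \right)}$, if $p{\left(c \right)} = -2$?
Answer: $120$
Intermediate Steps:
$I = \frac{15}{2}$ ($I = 45 \cdot \frac{1}{6} = \frac{15}{2} \approx 7.5$)
$I \left(-8\right) p{\left(5 \right)} = \frac{15}{2} \left(-8\right) \left(-2\right) = \left(-60\right) \left(-2\right) = 120$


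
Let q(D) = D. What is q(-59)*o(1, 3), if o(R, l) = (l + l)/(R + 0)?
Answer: -354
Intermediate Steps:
o(R, l) = 2*l/R (o(R, l) = (2*l)/R = 2*l/R)
q(-59)*o(1, 3) = -118*3/1 = -118*3 = -59*6 = -354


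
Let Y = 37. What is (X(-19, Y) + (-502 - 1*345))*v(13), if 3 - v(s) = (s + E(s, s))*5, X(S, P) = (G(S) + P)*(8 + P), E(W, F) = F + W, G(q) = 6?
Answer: -208896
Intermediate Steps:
X(S, P) = (6 + P)*(8 + P)
v(s) = 3 - 15*s (v(s) = 3 - (s + (s + s))*5 = 3 - (s + 2*s)*5 = 3 - 3*s*5 = 3 - 15*s)
(X(-19, Y) + (-502 - 1*345))*v(13) = ((48 + 37² + 14*37) + (-502 - 1*345))*(3 - 15*13) = ((48 + 1369 + 518) + (-502 - 345))*(3 - 195) = (1935 - 847)*(-192) = 1088*(-192) = -208896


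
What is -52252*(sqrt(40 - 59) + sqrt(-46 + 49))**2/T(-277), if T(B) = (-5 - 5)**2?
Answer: 209008/25 - 26126*I*sqrt(57)/25 ≈ 8360.3 - 7889.9*I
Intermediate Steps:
T(B) = 100 (T(B) = (-10)**2 = 100)
-52252*(sqrt(40 - 59) + sqrt(-46 + 49))**2/T(-277) = -52252*(sqrt(40 - 59) + sqrt(-46 + 49))**2/100 = -52252*(sqrt(-19) + sqrt(3))**2/100 = -52252*(I*sqrt(19) + sqrt(3))**2/100 = -52252*(sqrt(3) + I*sqrt(19))**2/100 = -13063*(sqrt(3) + I*sqrt(19))**2/25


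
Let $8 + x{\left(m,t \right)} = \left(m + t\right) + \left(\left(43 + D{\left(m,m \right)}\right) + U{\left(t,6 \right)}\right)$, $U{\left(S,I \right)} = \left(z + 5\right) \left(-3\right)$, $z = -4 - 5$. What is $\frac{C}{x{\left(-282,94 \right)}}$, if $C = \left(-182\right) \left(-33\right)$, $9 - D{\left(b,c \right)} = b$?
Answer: $\frac{1001}{25} \approx 40.04$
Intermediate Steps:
$z = -9$
$D{\left(b,c \right)} = 9 - b$
$C = 6006$
$U{\left(S,I \right)} = 12$ ($U{\left(S,I \right)} = \left(-9 + 5\right) \left(-3\right) = \left(-4\right) \left(-3\right) = 12$)
$x{\left(m,t \right)} = 56 + t$ ($x{\left(m,t \right)} = -8 + \left(\left(m + t\right) + \left(\left(43 - \left(-9 + m\right)\right) + 12\right)\right) = -8 + \left(\left(m + t\right) + \left(\left(52 - m\right) + 12\right)\right) = -8 + \left(\left(m + t\right) - \left(-64 + m\right)\right) = -8 + \left(64 + t\right) = 56 + t$)
$\frac{C}{x{\left(-282,94 \right)}} = \frac{6006}{56 + 94} = \frac{6006}{150} = 6006 \cdot \frac{1}{150} = \frac{1001}{25}$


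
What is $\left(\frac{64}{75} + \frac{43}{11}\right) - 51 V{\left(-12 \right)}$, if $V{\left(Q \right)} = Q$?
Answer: $\frac{508829}{825} \approx 616.76$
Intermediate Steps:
$\left(\frac{64}{75} + \frac{43}{11}\right) - 51 V{\left(-12 \right)} = \left(\frac{64}{75} + \frac{43}{11}\right) - -612 = \left(64 \cdot \frac{1}{75} + 43 \cdot \frac{1}{11}\right) + 612 = \left(\frac{64}{75} + \frac{43}{11}\right) + 612 = \frac{3929}{825} + 612 = \frac{508829}{825}$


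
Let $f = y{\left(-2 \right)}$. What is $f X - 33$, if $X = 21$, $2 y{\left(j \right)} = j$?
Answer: $-54$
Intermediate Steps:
$y{\left(j \right)} = \frac{j}{2}$
$f = -1$ ($f = \frac{1}{2} \left(-2\right) = -1$)
$f X - 33 = \left(-1\right) 21 - 33 = -21 - 33 = -54$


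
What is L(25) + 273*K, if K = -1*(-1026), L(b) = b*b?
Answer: 280723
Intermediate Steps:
L(b) = b²
K = 1026
L(25) + 273*K = 25² + 273*1026 = 625 + 280098 = 280723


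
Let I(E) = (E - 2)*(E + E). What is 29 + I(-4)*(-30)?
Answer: -1411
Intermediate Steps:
I(E) = 2*E*(-2 + E) (I(E) = (-2 + E)*(2*E) = 2*E*(-2 + E))
29 + I(-4)*(-30) = 29 + (2*(-4)*(-2 - 4))*(-30) = 29 + (2*(-4)*(-6))*(-30) = 29 + 48*(-30) = 29 - 1440 = -1411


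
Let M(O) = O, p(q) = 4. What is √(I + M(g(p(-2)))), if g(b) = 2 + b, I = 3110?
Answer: 2*√779 ≈ 55.821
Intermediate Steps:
√(I + M(g(p(-2)))) = √(3110 + (2 + 4)) = √(3110 + 6) = √3116 = 2*√779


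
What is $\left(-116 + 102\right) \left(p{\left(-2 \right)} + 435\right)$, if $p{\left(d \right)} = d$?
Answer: $-6062$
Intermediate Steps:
$\left(-116 + 102\right) \left(p{\left(-2 \right)} + 435\right) = \left(-116 + 102\right) \left(-2 + 435\right) = \left(-14\right) 433 = -6062$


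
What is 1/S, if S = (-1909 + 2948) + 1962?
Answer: 1/3001 ≈ 0.00033322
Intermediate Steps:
S = 3001 (S = 1039 + 1962 = 3001)
1/S = 1/3001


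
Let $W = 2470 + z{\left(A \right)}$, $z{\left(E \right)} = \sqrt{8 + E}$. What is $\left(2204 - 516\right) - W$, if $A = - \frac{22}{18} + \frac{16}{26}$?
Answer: $-782 - \frac{\sqrt{11245}}{39} \approx -784.72$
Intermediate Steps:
$A = - \frac{71}{117}$ ($A = \left(-22\right) \frac{1}{18} + 16 \cdot \frac{1}{26} = - \frac{11}{9} + \frac{8}{13} = - \frac{71}{117} \approx -0.60684$)
$W = 2470 + \frac{\sqrt{11245}}{39}$ ($W = 2470 + \sqrt{8 - \frac{71}{117}} = 2470 + \sqrt{\frac{865}{117}} = 2470 + \frac{\sqrt{11245}}{39} \approx 2472.7$)
$\left(2204 - 516\right) - W = \left(2204 - 516\right) - \left(2470 + \frac{\sqrt{11245}}{39}\right) = 1688 - \left(2470 + \frac{\sqrt{11245}}{39}\right) = -782 - \frac{\sqrt{11245}}{39}$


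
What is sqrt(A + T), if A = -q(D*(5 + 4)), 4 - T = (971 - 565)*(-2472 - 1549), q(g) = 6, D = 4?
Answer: 2*sqrt(408131) ≈ 1277.7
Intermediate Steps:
T = 1632530 (T = 4 - (971 - 565)*(-2472 - 1549) = 4 - 406*(-4021) = 4 - 1*(-1632526) = 4 + 1632526 = 1632530)
A = -6 (A = -1*6 = -6)
sqrt(A + T) = sqrt(-6 + 1632530) = sqrt(1632524) = 2*sqrt(408131)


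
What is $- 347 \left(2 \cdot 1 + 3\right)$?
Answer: $-1735$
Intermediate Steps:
$- 347 \left(2 \cdot 1 + 3\right) = - 347 \left(2 + 3\right) = \left(-347\right) 5 = -1735$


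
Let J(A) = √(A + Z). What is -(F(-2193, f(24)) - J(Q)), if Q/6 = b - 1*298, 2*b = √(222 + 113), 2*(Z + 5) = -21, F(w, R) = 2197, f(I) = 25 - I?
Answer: -2197 + I*√(7214 - 12*√335)/2 ≈ -2197.0 + 41.816*I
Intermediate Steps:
Z = -31/2 (Z = -5 + (½)*(-21) = -5 - 21/2 = -31/2 ≈ -15.500)
b = √335/2 (b = √(222 + 113)/2 = √335/2 ≈ 9.1515)
Q = -1788 + 3*√335 (Q = 6*(√335/2 - 1*298) = 6*(√335/2 - 298) = 6*(-298 + √335/2) = -1788 + 3*√335 ≈ -1733.1)
J(A) = √(-31/2 + A) (J(A) = √(A - 31/2) = √(-31/2 + A))
-(F(-2193, f(24)) - J(Q)) = -(2197 - √(-62 + 4*(-1788 + 3*√335))/2) = -(2197 - √(-62 + (-7152 + 12*√335))/2) = -(2197 - √(-7214 + 12*√335)/2) = -2197 + √(-7214 + 12*√335)/2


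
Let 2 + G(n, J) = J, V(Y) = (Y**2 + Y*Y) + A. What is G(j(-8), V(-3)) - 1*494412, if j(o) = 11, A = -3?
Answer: -494399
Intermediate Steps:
V(Y) = -3 + 2*Y**2 (V(Y) = (Y**2 + Y*Y) - 3 = (Y**2 + Y**2) - 3 = 2*Y**2 - 3 = -3 + 2*Y**2)
G(n, J) = -2 + J
G(j(-8), V(-3)) - 1*494412 = (-2 + (-3 + 2*(-3)**2)) - 1*494412 = (-2 + (-3 + 2*9)) - 494412 = (-2 + (-3 + 18)) - 494412 = (-2 + 15) - 494412 = 13 - 494412 = -494399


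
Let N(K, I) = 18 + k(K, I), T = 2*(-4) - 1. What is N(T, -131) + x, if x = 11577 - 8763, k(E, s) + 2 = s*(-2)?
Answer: 3092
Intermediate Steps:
k(E, s) = -2 - 2*s (k(E, s) = -2 + s*(-2) = -2 - 2*s)
T = -9 (T = -8 - 1 = -9)
N(K, I) = 16 - 2*I (N(K, I) = 18 + (-2 - 2*I) = 16 - 2*I)
x = 2814
N(T, -131) + x = (16 - 2*(-131)) + 2814 = (16 + 262) + 2814 = 278 + 2814 = 3092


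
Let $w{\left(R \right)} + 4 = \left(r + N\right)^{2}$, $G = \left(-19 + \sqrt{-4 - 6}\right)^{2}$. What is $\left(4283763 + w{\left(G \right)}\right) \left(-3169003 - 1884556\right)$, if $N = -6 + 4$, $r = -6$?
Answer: $-21648552276057$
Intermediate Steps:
$G = \left(-19 + i \sqrt{10}\right)^{2}$ ($G = \left(-19 + \sqrt{-10}\right)^{2} = \left(-19 + i \sqrt{10}\right)^{2} \approx 351.0 - 120.17 i$)
$N = -2$
$w{\left(R \right)} = 60$ ($w{\left(R \right)} = -4 + \left(-6 - 2\right)^{2} = -4 + \left(-8\right)^{2} = -4 + 64 = 60$)
$\left(4283763 + w{\left(G \right)}\right) \left(-3169003 - 1884556\right) = \left(4283763 + 60\right) \left(-3169003 - 1884556\right) = 4283823 \left(-5053559\right) = -21648552276057$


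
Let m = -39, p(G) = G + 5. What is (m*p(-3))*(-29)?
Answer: 2262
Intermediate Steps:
p(G) = 5 + G
(m*p(-3))*(-29) = -39*(5 - 3)*(-29) = -39*2*(-29) = -78*(-29) = 2262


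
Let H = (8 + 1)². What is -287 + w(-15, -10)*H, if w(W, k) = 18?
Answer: 1171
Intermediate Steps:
H = 81 (H = 9² = 81)
-287 + w(-15, -10)*H = -287 + 18*81 = -287 + 1458 = 1171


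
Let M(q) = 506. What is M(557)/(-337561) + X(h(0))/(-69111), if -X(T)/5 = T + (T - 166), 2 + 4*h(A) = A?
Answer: -45261943/3332739753 ≈ -0.013581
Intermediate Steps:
h(A) = -½ + A/4
X(T) = 830 - 10*T (X(T) = -5*(T + (T - 166)) = -5*(T + (-166 + T)) = -5*(-166 + 2*T) = 830 - 10*T)
M(557)/(-337561) + X(h(0))/(-69111) = 506/(-337561) + (830 - 10*(-½ + (¼)*0))/(-69111) = 506*(-1/337561) + (830 - 10*(-½ + 0))*(-1/69111) = -506/337561 + (830 - 10*(-½))*(-1/69111) = -506/337561 + (830 + 5)*(-1/69111) = -506/337561 + 835*(-1/69111) = -506/337561 - 835/69111 = -45261943/3332739753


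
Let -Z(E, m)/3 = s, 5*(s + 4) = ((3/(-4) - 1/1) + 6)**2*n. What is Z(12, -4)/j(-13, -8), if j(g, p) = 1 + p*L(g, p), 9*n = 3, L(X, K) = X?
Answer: 671/8400 ≈ 0.079881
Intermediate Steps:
n = 1/3 (n = (1/9)*3 = 1/3 ≈ 0.33333)
j(g, p) = 1 + g*p (j(g, p) = 1 + p*g = 1 + g*p)
s = -671/240 (s = -4 + (((3/(-4) - 1/1) + 6)**2*(1/3))/5 = -4 + (((3*(-1/4) - 1*1) + 6)**2*(1/3))/5 = -4 + (((-3/4 - 1) + 6)**2*(1/3))/5 = -4 + ((-7/4 + 6)**2*(1/3))/5 = -4 + ((17/4)**2*(1/3))/5 = -4 + ((289/16)*(1/3))/5 = -4 + (1/5)*(289/48) = -4 + 289/240 = -671/240 ≈ -2.7958)
Z(E, m) = 671/80 (Z(E, m) = -3*(-671/240) = 671/80)
Z(12, -4)/j(-13, -8) = 671/(80*(1 - 13*(-8))) = 671/(80*(1 + 104)) = (671/80)/105 = (671/80)*(1/105) = 671/8400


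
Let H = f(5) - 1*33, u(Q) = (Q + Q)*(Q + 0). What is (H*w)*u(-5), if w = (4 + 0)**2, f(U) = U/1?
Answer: -22400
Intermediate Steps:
f(U) = U (f(U) = U*1 = U)
u(Q) = 2*Q**2 (u(Q) = (2*Q)*Q = 2*Q**2)
w = 16 (w = 4**2 = 16)
H = -28 (H = 5 - 1*33 = 5 - 33 = -28)
(H*w)*u(-5) = (-28*16)*(2*(-5)**2) = -896*25 = -448*50 = -22400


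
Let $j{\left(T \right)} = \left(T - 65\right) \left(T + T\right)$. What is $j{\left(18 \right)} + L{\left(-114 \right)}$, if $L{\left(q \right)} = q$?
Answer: $-1806$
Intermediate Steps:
$j{\left(T \right)} = 2 T \left(-65 + T\right)$ ($j{\left(T \right)} = \left(-65 + T\right) 2 T = 2 T \left(-65 + T\right)$)
$j{\left(18 \right)} + L{\left(-114 \right)} = 2 \cdot 18 \left(-65 + 18\right) - 114 = 2 \cdot 18 \left(-47\right) - 114 = -1692 - 114 = -1806$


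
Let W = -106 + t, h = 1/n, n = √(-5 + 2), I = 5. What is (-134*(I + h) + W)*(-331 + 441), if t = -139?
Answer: -100650 + 14740*I*√3/3 ≈ -1.0065e+5 + 8510.1*I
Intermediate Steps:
n = I*√3 (n = √(-3) = I*√3 ≈ 1.732*I)
h = -I*√3/3 (h = 1/(I*√3) = -I*√3/3 ≈ -0.57735*I)
W = -245 (W = -106 - 139 = -245)
(-134*(I + h) + W)*(-331 + 441) = (-134*(5 - I*√3/3) - 245)*(-331 + 441) = ((-670 + 134*I*√3/3) - 245)*110 = (-915 + 134*I*√3/3)*110 = -100650 + 14740*I*√3/3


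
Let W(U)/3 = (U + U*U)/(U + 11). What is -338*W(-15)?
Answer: 53235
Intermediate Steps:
W(U) = 3*(U + U**2)/(11 + U) (W(U) = 3*((U + U*U)/(U + 11)) = 3*((U + U**2)/(11 + U)) = 3*(U + U**2)/(11 + U))
-338*W(-15) = -1014*(-15)*(1 - 15)/(11 - 15) = -1014*(-15)*(-14)/(-4) = -1014*(-15)*(-1)*(-14)/4 = -338*(-315/2) = 53235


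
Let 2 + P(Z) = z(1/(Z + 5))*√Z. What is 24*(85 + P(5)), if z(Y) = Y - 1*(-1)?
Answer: 1992 + 132*√5/5 ≈ 2051.0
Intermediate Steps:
z(Y) = 1 + Y (z(Y) = Y + 1 = 1 + Y)
P(Z) = -2 + √Z*(1 + 1/(5 + Z)) (P(Z) = -2 + (1 + 1/(Z + 5))*√Z = -2 + (1 + 1/(5 + Z))*√Z = -2 + √Z*(1 + 1/(5 + Z)))
24*(85 + P(5)) = 24*(85 + (-10 - 2*5 + √5*(6 + 5))/(5 + 5)) = 24*(85 + (-10 - 10 + √5*11)/10) = 24*(85 + (-10 - 10 + 11*√5)/10) = 24*(85 + (-20 + 11*√5)/10) = 24*(85 + (-2 + 11*√5/10)) = 24*(83 + 11*√5/10) = 1992 + 132*√5/5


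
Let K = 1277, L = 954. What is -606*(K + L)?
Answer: -1351986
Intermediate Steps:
-606*(K + L) = -606*(1277 + 954) = -606*2231 = -1351986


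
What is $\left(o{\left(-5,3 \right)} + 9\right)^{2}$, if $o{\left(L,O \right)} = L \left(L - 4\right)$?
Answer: $2916$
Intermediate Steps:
$o{\left(L,O \right)} = L \left(-4 + L\right)$
$\left(o{\left(-5,3 \right)} + 9\right)^{2} = \left(- 5 \left(-4 - 5\right) + 9\right)^{2} = \left(\left(-5\right) \left(-9\right) + 9\right)^{2} = \left(45 + 9\right)^{2} = 54^{2} = 2916$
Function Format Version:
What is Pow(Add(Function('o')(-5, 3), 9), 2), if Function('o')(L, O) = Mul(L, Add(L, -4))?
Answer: 2916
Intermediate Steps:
Function('o')(L, O) = Mul(L, Add(-4, L))
Pow(Add(Function('o')(-5, 3), 9), 2) = Pow(Add(Mul(-5, Add(-4, -5)), 9), 2) = Pow(Add(Mul(-5, -9), 9), 2) = Pow(Add(45, 9), 2) = Pow(54, 2) = 2916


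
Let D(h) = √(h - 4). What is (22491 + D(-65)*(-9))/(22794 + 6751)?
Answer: 22491/29545 - 9*I*√69/29545 ≈ 0.76125 - 0.0025304*I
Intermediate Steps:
D(h) = √(-4 + h)
(22491 + D(-65)*(-9))/(22794 + 6751) = (22491 + √(-4 - 65)*(-9))/(22794 + 6751) = (22491 + √(-69)*(-9))/29545 = (22491 + (I*√69)*(-9))*(1/29545) = (22491 - 9*I*√69)*(1/29545) = 22491/29545 - 9*I*√69/29545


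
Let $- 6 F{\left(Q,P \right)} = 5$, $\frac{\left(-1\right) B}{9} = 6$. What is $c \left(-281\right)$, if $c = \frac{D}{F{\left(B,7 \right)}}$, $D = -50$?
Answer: $-16860$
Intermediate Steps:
$B = -54$ ($B = \left(-9\right) 6 = -54$)
$F{\left(Q,P \right)} = - \frac{5}{6}$ ($F{\left(Q,P \right)} = \left(- \frac{1}{6}\right) 5 = - \frac{5}{6}$)
$c = 60$ ($c = - \frac{50}{- \frac{5}{6}} = \left(-50\right) \left(- \frac{6}{5}\right) = 60$)
$c \left(-281\right) = 60 \left(-281\right) = -16860$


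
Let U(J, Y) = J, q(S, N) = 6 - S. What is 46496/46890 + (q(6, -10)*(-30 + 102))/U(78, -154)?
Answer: 23248/23445 ≈ 0.99160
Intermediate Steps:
46496/46890 + (q(6, -10)*(-30 + 102))/U(78, -154) = 46496/46890 + ((6 - 1*6)*(-30 + 102))/78 = 46496*(1/46890) + ((6 - 6)*72)*(1/78) = 23248/23445 + (0*72)*(1/78) = 23248/23445 + 0*(1/78) = 23248/23445 + 0 = 23248/23445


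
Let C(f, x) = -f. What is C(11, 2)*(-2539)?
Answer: 27929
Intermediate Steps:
C(11, 2)*(-2539) = -1*11*(-2539) = -11*(-2539) = 27929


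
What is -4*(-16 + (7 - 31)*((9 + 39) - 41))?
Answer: 736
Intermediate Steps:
-4*(-16 + (7 - 31)*((9 + 39) - 41)) = -4*(-16 - 24*(48 - 41)) = -4*(-16 - 24*7) = -4*(-16 - 168) = -4*(-184) = 736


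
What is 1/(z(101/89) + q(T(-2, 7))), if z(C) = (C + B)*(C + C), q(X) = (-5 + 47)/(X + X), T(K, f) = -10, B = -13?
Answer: -79210/2299461 ≈ -0.034447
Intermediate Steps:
q(X) = 21/X (q(X) = 42/((2*X)) = 42*(1/(2*X)) = 21/X)
z(C) = 2*C*(-13 + C) (z(C) = (C - 13)*(C + C) = (-13 + C)*(2*C) = 2*C*(-13 + C))
1/(z(101/89) + q(T(-2, 7))) = 1/(2*(101/89)*(-13 + 101/89) + 21/(-10)) = 1/(2*(101*(1/89))*(-13 + 101*(1/89)) + 21*(-1/10)) = 1/(2*(101/89)*(-13 + 101/89) - 21/10) = 1/(2*(101/89)*(-1056/89) - 21/10) = 1/(-213312/7921 - 21/10) = 1/(-2299461/79210) = -79210/2299461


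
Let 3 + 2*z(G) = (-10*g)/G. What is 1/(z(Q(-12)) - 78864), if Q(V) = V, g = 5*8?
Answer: -6/473093 ≈ -1.2682e-5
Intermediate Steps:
g = 40
z(G) = -3/2 - 200/G (z(G) = -3/2 + ((-10*40)/G)/2 = -3/2 + (-400/G)/2 = -3/2 - 200/G)
1/(z(Q(-12)) - 78864) = 1/((-3/2 - 200/(-12)) - 78864) = 1/((-3/2 - 200*(-1/12)) - 78864) = 1/((-3/2 + 50/3) - 78864) = 1/(91/6 - 78864) = 1/(-473093/6) = -6/473093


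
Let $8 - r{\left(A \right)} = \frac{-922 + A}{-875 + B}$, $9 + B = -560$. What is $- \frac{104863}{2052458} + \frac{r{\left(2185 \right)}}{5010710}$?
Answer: $- \frac{75870628921285}{1485048851555992} \approx -0.05109$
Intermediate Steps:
$B = -569$ ($B = -9 - 560 = -569$)
$r{\left(A \right)} = \frac{5315}{722} + \frac{A}{1444}$ ($r{\left(A \right)} = 8 - \frac{-922 + A}{-875 - 569} = 8 - \frac{-922 + A}{-1444} = 8 - \left(-922 + A\right) \left(- \frac{1}{1444}\right) = 8 - \left(\frac{461}{722} - \frac{A}{1444}\right) = 8 + \left(- \frac{461}{722} + \frac{A}{1444}\right) = \frac{5315}{722} + \frac{A}{1444}$)
$- \frac{104863}{2052458} + \frac{r{\left(2185 \right)}}{5010710} = - \frac{104863}{2052458} + \frac{\frac{5315}{722} + \frac{1}{1444} \cdot 2185}{5010710} = \left(-104863\right) \frac{1}{2052458} + \left(\frac{5315}{722} + \frac{115}{76}\right) \frac{1}{5010710} = - \frac{104863}{2052458} + \frac{12815}{1444} \cdot \frac{1}{5010710} = - \frac{104863}{2052458} + \frac{2563}{1447093048} = - \frac{75870628921285}{1485048851555992}$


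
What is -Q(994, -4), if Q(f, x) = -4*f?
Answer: 3976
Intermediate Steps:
-Q(994, -4) = -(-4)*994 = -1*(-3976) = 3976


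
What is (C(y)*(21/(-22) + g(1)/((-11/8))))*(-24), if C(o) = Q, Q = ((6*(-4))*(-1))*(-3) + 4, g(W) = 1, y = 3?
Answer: -30192/11 ≈ -2744.7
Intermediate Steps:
Q = -68 (Q = -24*(-1)*(-3) + 4 = 24*(-3) + 4 = -72 + 4 = -68)
C(o) = -68
(C(y)*(21/(-22) + g(1)/((-11/8))))*(-24) = -68*(21/(-22) + 1/(-11/8))*(-24) = -68*(21*(-1/22) + 1/(-11*⅛))*(-24) = -68*(-21/22 + 1/(-11/8))*(-24) = -68*(-21/22 + 1*(-8/11))*(-24) = -68*(-21/22 - 8/11)*(-24) = -68*(-37/22)*(-24) = (1258/11)*(-24) = -30192/11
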